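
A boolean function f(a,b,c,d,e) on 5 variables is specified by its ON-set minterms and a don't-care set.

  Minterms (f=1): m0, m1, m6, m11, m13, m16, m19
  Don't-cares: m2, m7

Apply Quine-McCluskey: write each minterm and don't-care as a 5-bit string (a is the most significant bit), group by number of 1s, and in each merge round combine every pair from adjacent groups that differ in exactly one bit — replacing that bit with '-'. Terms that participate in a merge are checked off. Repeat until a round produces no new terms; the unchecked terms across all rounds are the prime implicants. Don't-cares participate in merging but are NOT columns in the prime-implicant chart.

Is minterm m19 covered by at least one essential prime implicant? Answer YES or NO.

[col 0] 00000*, 00001*, 00010*, 00110*, 00111*, 01011, 01101, 10000*, 10011
[col 1] -0000, 00-10, 000-0, 0000-, 0011-
Prime implicants: -0000, 00-10, 000-0, 0000-, 0011-, 01011, 01101, 10011
PI chart (minterm → PIs covering it):
  0 | -0000,000-0,0000-
  1 | 0000-  (sole → essential)
  6 | 00-10,0011-
  11 | 01011  (sole → essential)
  13 | 01101  (sole → essential)
  16 | -0000  (sole → essential)
  19 | 10011  (sole → essential)
Essential prime implicants: -0000, 0000-, 01011, 01101, 10011

YES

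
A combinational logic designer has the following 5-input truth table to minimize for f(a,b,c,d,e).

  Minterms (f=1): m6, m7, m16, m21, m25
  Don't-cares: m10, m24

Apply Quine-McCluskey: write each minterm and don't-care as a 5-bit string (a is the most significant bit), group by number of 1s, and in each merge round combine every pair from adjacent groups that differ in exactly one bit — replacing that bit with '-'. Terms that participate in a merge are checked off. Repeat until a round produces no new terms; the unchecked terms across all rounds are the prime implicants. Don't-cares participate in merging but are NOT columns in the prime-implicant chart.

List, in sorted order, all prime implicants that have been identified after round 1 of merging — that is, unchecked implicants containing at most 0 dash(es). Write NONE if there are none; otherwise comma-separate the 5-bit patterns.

01010, 10101

[col 0] 00110*, 00111*, 01010, 10000*, 10101, 11000*, 11001*
[col 1] 0011-, 1-000, 1100-
Prime implicants: 0011-, 01010, 1-000, 10101, 1100-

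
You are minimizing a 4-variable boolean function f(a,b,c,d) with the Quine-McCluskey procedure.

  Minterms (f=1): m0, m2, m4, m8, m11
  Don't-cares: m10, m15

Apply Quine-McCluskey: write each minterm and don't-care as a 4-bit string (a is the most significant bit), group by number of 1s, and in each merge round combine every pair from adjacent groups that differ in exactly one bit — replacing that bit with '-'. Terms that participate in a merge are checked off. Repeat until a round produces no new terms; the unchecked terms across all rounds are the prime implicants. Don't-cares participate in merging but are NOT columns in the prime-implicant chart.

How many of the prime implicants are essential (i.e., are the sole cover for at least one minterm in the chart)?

2

[col 0] 0000*, 0010*, 0100*, 1000*, 1010*, 1011*, 1111*
[col 1] -000*, -010*, 0-00, 00-0*, 1-11, 10-0*, 101-
[col 2] -0-0
Prime implicants: -0-0, 0-00, 1-11, 101-
PI chart (minterm → PIs covering it):
  0 | -0-0,0-00
  2 | -0-0  (sole → essential)
  4 | 0-00  (sole → essential)
  8 | -0-0  (sole → essential)
  11 | 1-11,101-
Essential prime implicants: -0-0, 0-00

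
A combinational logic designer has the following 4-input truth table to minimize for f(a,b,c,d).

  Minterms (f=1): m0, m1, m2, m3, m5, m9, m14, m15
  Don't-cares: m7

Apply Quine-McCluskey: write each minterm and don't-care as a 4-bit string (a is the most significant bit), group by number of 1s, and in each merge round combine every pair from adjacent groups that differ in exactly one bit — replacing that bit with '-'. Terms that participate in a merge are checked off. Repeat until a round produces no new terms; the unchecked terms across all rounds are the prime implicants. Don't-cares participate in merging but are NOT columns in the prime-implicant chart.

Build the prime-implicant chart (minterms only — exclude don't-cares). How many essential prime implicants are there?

4

Round 0: 0000✓ 0001✓ 0010✓ 0011✓ 0101✓ 0111✓ 1001✓ 1110✓ 1111✓
Round 1: -001 -111 0-01✓ 0-11✓ 00-0✓ 00-1✓ 000-✓ 001-✓ 01-1✓ 111-
Round 2: 0--1 00--
PIs = {-001, -111, 0--1, 00--, 111-}
Coverage chart:
  m0: 00-- ←essential
  m1: -001,0--1,00--
  m2: 00-- ←essential
  m3: 0--1,00--
  m5: 0--1 ←essential
  m9: -001 ←essential
  m14: 111- ←essential
  m15: -111,111-
Essential: -001, 0--1, 00--, 111-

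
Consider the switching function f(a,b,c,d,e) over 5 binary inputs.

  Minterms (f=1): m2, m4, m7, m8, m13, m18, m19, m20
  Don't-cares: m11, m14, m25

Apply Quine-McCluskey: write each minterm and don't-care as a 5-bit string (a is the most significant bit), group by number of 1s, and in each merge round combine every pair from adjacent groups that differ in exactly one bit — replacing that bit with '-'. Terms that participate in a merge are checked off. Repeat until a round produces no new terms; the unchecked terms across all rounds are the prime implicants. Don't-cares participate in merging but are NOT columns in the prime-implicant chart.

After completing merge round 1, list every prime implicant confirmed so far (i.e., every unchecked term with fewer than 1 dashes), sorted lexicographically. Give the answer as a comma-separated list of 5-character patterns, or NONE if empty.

[col 0] 00010*, 00100*, 00111, 01000, 01011, 01101, 01110, 10010*, 10011*, 10100*, 11001
[col 1] -0010, -0100, 1001-
Prime implicants: -0010, -0100, 00111, 01000, 01011, 01101, 01110, 1001-, 11001

00111, 01000, 01011, 01101, 01110, 11001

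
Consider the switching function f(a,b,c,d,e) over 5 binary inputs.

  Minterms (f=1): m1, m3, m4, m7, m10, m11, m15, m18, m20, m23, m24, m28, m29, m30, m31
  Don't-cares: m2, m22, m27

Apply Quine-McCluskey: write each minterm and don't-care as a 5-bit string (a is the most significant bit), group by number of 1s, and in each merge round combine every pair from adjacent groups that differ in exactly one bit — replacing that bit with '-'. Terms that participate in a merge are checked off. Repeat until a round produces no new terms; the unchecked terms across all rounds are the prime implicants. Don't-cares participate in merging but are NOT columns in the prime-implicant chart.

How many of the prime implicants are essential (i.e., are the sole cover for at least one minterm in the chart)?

size-2^0 implicants → 00001(✓)  00010(✓)  00011(✓)  00100(✓)  00111(✓)  01010(✓)  01011(✓)  01111(✓)  10010(✓)  10100(✓)  10110(✓)  10111(✓)  11000(✓)  11011(✓)  11100(✓)  11101(✓)  11110(✓)  11111(✓)
size-2^1 implicants → -0010  -0100  -0111(✓)  -1011(✓)  -1111(✓)  0-010(✓)  0-011(✓)  0-111(✓)  00-11(✓)  000-1  0001-(✓)  01-11(✓)  0101-(✓)  1-100(✓)  1-110(✓)  1-111(✓)  10-10  101-0(✓)  1011-(✓)  11-00  11-11(✓)  111-0(✓)  111-1(✓)  1110-(✓)  1111-(✓)
size-2^2 implicants → --111  -1-11  0--11  0-01-  1-1-0  1-11-  111--
Unchecked terms (primes): --111, -0010, -0100, -1-11, 0--11, 0-01-, 000-1, 1-1-0, 1-11-, 10-10, 11-00, 111--
Minterm coverage:
  m1 ⊆ 000-1 [E]
  m3 ⊆ 0--11,0-01-,000-1
  m4 ⊆ -0100 [E]
  m7 ⊆ --111,0--11
  m10 ⊆ 0-01- [E]
  m11 ⊆ -1-11,0--11,0-01-
  m15 ⊆ --111,-1-11,0--11
  m18 ⊆ -0010,10-10
  m20 ⊆ -0100,1-1-0
  m23 ⊆ --111,1-11-
  m24 ⊆ 11-00 [E]
  m28 ⊆ 1-1-0,11-00,111--
  m29 ⊆ 111-- [E]
  m30 ⊆ 1-1-0,1-11-,111--
  m31 ⊆ --111,-1-11,1-11-,111--
E = {-0100, 0-01-, 000-1, 11-00, 111--}

5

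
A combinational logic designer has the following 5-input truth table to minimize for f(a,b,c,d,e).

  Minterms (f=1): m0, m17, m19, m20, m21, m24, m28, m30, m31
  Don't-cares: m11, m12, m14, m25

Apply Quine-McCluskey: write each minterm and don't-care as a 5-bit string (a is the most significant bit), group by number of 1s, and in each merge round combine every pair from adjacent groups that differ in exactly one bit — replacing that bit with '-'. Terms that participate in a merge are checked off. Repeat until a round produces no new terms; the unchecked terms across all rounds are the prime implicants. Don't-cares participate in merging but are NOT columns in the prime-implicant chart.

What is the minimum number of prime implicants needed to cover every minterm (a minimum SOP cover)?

5

Round 0: 00000 01011 01100✓ 01110✓ 10001✓ 10011✓ 10100✓ 10101✓ 11000✓ 11001✓ 11100✓ 11110✓ 11111✓
Round 1: -1100✓ -1110✓ 011-0✓ 1-001 1-100 10-01 100-1 1010- 11-00 1100- 111-0✓ 1111-
Round 2: -11-0
PIs = {-11-0, 00000, 01011, 1-001, 1-100, 10-01, 100-1, 1010-, 11-00, 1100-, 1111-}
Coverage chart:
  m0: 00000 ←essential
  m17: 1-001,10-01,100-1
  m19: 100-1 ←essential
  m20: 1-100,1010-
  m21: 10-01,1010-
  m24: 11-00,1100-
  m28: -11-0,1-100,11-00
  m30: -11-0,1111-
  m31: 1111- ←essential
Essential: 00000, 100-1, 1111-
Petrick residual → 1010-, 11-00
Min cover (5 terms): a'b'c'd'e' + ab'c'e + ab'cd' + abd'e' + abcd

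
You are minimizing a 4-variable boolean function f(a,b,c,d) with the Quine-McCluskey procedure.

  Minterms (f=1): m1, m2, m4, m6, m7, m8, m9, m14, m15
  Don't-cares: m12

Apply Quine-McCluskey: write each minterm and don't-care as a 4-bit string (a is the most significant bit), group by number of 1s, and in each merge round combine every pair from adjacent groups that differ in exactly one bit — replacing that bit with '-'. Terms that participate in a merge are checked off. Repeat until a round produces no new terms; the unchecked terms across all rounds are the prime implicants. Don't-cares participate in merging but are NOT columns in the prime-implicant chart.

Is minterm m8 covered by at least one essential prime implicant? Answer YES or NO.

[col 0] 0001*, 0010*, 0100*, 0110*, 0111*, 1000*, 1001*, 1100*, 1110*, 1111*
[col 1] -001, -100*, -110*, -111*, 0-10, 01-0*, 011-*, 1-00, 100-, 11-0*, 111-*
[col 2] -1-0, -11-
Prime implicants: -001, -1-0, -11-, 0-10, 1-00, 100-
PI chart (minterm → PIs covering it):
  1 | -001  (sole → essential)
  2 | 0-10  (sole → essential)
  4 | -1-0  (sole → essential)
  6 | -1-0,-11-,0-10
  7 | -11-  (sole → essential)
  8 | 1-00,100-
  9 | -001,100-
  14 | -1-0,-11-
  15 | -11-  (sole → essential)
Essential prime implicants: -001, -1-0, -11-, 0-10

NO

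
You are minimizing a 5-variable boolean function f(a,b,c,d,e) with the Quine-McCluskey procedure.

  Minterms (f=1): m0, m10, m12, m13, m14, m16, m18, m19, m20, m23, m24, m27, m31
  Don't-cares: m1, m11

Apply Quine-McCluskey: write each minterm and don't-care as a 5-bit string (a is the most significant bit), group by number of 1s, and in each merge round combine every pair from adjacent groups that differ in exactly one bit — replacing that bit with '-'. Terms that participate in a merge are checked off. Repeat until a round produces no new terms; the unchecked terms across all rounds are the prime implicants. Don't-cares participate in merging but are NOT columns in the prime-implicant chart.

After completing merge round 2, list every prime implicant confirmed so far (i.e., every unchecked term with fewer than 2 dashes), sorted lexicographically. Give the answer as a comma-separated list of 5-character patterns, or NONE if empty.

-0000, -1011, 0000-, 01-10, 0101-, 011-0, 0110-, 1-000, 10-00, 100-0, 1001-

[col 0] 00000*, 00001*, 01010*, 01011*, 01100*, 01101*, 01110*, 10000*, 10010*, 10011*, 10100*, 10111*, 11000*, 11011*, 11111*
[col 1] -0000, -1011, 0000-, 01-10, 0101-, 011-0, 0110-, 1-000, 1-011*, 1-111*, 10-00, 10-11*, 100-0, 1001-, 11-11*
[col 2] 1--11
Prime implicants: -0000, -1011, 0000-, 01-10, 0101-, 011-0, 0110-, 1--11, 1-000, 10-00, 100-0, 1001-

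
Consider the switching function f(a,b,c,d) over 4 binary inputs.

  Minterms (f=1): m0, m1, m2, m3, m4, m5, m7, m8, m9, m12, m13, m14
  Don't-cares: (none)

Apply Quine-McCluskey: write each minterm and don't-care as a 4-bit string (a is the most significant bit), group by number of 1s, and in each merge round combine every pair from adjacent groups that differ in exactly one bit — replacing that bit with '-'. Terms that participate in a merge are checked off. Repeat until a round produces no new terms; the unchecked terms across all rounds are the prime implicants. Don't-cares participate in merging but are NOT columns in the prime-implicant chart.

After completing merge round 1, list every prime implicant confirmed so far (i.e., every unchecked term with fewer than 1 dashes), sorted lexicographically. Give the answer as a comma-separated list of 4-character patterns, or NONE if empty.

[col 0] 0000*, 0001*, 0010*, 0011*, 0100*, 0101*, 0111*, 1000*, 1001*, 1100*, 1101*, 1110*
[col 1] -000*, -001*, -100*, -101*, 0-00*, 0-01*, 0-11*, 00-0*, 00-1*, 000-*, 001-*, 01-1*, 010-*, 1-00*, 1-01*, 100-*, 11-0, 110-*
[col 2] --00*, --01*, -00-*, -10-*, 0--1, 0-0-*, 00--, 1-0-*
[col 3] --0-
Prime implicants: --0-, 0--1, 00--, 11-0

NONE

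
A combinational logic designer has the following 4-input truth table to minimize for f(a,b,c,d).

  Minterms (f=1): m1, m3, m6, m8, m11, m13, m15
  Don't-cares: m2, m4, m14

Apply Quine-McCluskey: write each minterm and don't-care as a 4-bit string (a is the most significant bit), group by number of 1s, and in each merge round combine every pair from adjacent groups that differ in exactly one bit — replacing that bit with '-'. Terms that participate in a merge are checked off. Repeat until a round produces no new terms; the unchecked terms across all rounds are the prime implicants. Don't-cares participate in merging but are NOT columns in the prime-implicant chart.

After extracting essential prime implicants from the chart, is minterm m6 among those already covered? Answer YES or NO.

size-2^0 implicants → 0001(✓)  0010(✓)  0011(✓)  0100(✓)  0110(✓)  1000  1011(✓)  1101(✓)  1110(✓)  1111(✓)
size-2^1 implicants → -011  -110  0-10  00-1  001-  01-0  1-11  11-1  111-
Unchecked terms (primes): -011, -110, 0-10, 00-1, 001-, 01-0, 1-11, 1000, 11-1, 111-
Minterm coverage:
  m1 ⊆ 00-1 [E]
  m3 ⊆ -011,00-1,001-
  m6 ⊆ -110,0-10,01-0
  m8 ⊆ 1000 [E]
  m11 ⊆ -011,1-11
  m13 ⊆ 11-1 [E]
  m15 ⊆ 1-11,11-1,111-
E = {00-1, 1000, 11-1}

NO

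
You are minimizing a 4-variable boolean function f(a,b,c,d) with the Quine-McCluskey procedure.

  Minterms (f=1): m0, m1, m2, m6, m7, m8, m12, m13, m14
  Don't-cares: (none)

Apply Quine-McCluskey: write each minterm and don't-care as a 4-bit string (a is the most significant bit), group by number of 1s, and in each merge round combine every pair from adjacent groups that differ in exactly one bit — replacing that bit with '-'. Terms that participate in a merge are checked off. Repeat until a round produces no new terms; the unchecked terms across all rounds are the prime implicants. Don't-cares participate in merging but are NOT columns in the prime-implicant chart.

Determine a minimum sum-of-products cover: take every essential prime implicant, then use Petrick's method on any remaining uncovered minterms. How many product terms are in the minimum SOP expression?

6

size-2^0 implicants → 0000(✓)  0001(✓)  0010(✓)  0110(✓)  0111(✓)  1000(✓)  1100(✓)  1101(✓)  1110(✓)
size-2^1 implicants → -000  -110  0-10  00-0  000-  011-  1-00  11-0  110-
Unchecked terms (primes): -000, -110, 0-10, 00-0, 000-, 011-, 1-00, 11-0, 110-
Minterm coverage:
  m0 ⊆ -000,00-0,000-
  m1 ⊆ 000- [E]
  m2 ⊆ 0-10,00-0
  m6 ⊆ -110,0-10,011-
  m7 ⊆ 011- [E]
  m8 ⊆ -000,1-00
  m12 ⊆ 1-00,11-0,110-
  m13 ⊆ 110- [E]
  m14 ⊆ -110,11-0
E = {000-, 011-, 110-}
Petrick residual → -000, -110, 0-10
Cover = b'c'd' + bcd' + a'cd' + a'b'c' + a'bc + abc'  |cover|=6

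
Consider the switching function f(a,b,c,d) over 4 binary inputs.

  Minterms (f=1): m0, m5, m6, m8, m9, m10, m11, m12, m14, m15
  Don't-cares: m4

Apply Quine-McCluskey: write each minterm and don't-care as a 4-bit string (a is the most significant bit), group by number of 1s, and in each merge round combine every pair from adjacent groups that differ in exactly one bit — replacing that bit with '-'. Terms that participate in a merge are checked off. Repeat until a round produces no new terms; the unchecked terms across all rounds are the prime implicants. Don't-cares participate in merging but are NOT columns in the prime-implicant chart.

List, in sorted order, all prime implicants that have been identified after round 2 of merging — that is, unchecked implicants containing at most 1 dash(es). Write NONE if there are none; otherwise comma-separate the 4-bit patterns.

010-

[col 0] 0000*, 0100*, 0101*, 0110*, 1000*, 1001*, 1010*, 1011*, 1100*, 1110*, 1111*
[col 1] -000*, -100*, -110*, 0-00*, 01-0*, 010-, 1-00*, 1-10*, 1-11*, 10-0*, 10-1*, 100-*, 101-*, 11-0*, 111-*
[col 2] --00, -1-0, 1--0, 1-1-, 10--
Prime implicants: --00, -1-0, 010-, 1--0, 1-1-, 10--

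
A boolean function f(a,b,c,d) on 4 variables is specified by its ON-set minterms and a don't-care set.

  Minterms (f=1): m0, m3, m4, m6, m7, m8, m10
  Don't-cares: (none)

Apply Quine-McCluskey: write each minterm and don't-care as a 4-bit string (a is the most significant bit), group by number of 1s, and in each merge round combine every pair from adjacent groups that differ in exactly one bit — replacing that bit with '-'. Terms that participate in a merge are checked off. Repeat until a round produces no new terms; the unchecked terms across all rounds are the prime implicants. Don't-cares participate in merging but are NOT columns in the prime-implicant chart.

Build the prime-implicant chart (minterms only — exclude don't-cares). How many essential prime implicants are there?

size-2^0 implicants → 0000(✓)  0011(✓)  0100(✓)  0110(✓)  0111(✓)  1000(✓)  1010(✓)
size-2^1 implicants → -000  0-00  0-11  01-0  011-  10-0
Unchecked terms (primes): -000, 0-00, 0-11, 01-0, 011-, 10-0
Minterm coverage:
  m0 ⊆ -000,0-00
  m3 ⊆ 0-11 [E]
  m4 ⊆ 0-00,01-0
  m6 ⊆ 01-0,011-
  m7 ⊆ 0-11,011-
  m8 ⊆ -000,10-0
  m10 ⊆ 10-0 [E]
E = {0-11, 10-0}

2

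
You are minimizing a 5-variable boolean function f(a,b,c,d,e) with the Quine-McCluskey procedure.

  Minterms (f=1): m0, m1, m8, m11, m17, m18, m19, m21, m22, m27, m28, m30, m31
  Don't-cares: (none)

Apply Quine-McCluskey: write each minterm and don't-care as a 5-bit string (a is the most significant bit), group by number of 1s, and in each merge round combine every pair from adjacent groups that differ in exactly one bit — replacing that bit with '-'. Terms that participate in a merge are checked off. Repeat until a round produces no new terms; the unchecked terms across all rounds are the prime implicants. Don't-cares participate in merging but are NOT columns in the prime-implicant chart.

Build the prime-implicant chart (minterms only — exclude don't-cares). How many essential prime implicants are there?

[col 0] 00000*, 00001*, 01000*, 01011*, 10001*, 10010*, 10011*, 10101*, 10110*, 11011*, 11100*, 11110*, 11111*
[col 1] -0001, -1011, 0-000, 0000-, 1-011, 1-110, 10-01, 10-10, 100-1, 1001-, 11-11, 111-0, 1111-
Prime implicants: -0001, -1011, 0-000, 0000-, 1-011, 1-110, 10-01, 10-10, 100-1, 1001-, 11-11, 111-0, 1111-
PI chart (minterm → PIs covering it):
  0 | 0-000,0000-
  1 | -0001,0000-
  8 | 0-000  (sole → essential)
  11 | -1011  (sole → essential)
  17 | -0001,10-01,100-1
  18 | 10-10,1001-
  19 | 1-011,100-1,1001-
  21 | 10-01  (sole → essential)
  22 | 1-110,10-10
  27 | -1011,1-011,11-11
  28 | 111-0  (sole → essential)
  30 | 1-110,111-0,1111-
  31 | 11-11,1111-
Essential prime implicants: -1011, 0-000, 10-01, 111-0

4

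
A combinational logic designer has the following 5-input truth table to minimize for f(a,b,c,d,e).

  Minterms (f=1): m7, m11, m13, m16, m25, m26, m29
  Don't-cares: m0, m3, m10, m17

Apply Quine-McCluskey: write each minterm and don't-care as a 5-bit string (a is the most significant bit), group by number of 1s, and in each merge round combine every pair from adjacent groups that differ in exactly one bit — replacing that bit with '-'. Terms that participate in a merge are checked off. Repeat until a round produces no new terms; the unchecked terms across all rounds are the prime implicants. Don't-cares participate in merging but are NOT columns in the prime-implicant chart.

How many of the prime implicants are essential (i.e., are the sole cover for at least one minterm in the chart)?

3

size-2^0 implicants → 00000(✓)  00011(✓)  00111(✓)  01010(✓)  01011(✓)  01101(✓)  10000(✓)  10001(✓)  11001(✓)  11010(✓)  11101(✓)
size-2^1 implicants → -0000  -1010  -1101  0-011  00-11  0101-  1-001  1000-  11-01
Unchecked terms (primes): -0000, -1010, -1101, 0-011, 00-11, 0101-, 1-001, 1000-, 11-01
Minterm coverage:
  m7 ⊆ 00-11 [E]
  m11 ⊆ 0-011,0101-
  m13 ⊆ -1101 [E]
  m16 ⊆ -0000,1000-
  m25 ⊆ 1-001,11-01
  m26 ⊆ -1010 [E]
  m29 ⊆ -1101,11-01
E = {-1010, -1101, 00-11}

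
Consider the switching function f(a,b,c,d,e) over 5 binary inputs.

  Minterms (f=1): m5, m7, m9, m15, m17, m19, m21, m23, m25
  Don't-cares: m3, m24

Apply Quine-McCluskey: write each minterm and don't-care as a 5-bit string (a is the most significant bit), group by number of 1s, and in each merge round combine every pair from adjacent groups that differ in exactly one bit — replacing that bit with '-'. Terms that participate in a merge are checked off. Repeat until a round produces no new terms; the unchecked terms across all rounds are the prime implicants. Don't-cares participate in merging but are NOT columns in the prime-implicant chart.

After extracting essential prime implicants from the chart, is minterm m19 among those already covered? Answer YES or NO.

NO

[col 0] 00011*, 00101*, 00111*, 01001*, 01111*, 10001*, 10011*, 10101*, 10111*, 11000*, 11001*
[col 1] -0011*, -0101*, -0111*, -1001, 0-111, 00-11*, 001-1*, 1-001, 10-01*, 10-11*, 100-1*, 101-1*, 1100-
[col 2] -0-11, -01-1, 10--1
Prime implicants: -0-11, -01-1, -1001, 0-111, 1-001, 10--1, 1100-
PI chart (minterm → PIs covering it):
  5 | -01-1  (sole → essential)
  7 | -0-11,-01-1,0-111
  9 | -1001  (sole → essential)
  15 | 0-111  (sole → essential)
  17 | 1-001,10--1
  19 | -0-11,10--1
  21 | -01-1,10--1
  23 | -0-11,-01-1,10--1
  25 | -1001,1-001,1100-
Essential prime implicants: -01-1, -1001, 0-111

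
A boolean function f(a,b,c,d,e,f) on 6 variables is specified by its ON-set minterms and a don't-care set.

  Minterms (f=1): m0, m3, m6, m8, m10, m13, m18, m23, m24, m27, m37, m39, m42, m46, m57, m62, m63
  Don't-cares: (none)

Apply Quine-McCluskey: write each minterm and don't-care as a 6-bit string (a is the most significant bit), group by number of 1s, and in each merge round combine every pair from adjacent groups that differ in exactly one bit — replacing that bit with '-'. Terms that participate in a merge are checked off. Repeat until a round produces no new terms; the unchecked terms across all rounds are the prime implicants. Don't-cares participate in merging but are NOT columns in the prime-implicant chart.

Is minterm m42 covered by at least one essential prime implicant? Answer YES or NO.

NO

size-2^0 implicants → 000000(✓)  000011  000110  001000(✓)  001010(✓)  001101  010010  010111  011000(✓)  011011  100101(✓)  100111(✓)  101010(✓)  101110(✓)  111001  111110(✓)  111111(✓)
size-2^1 implicants → -01010  0-1000  00-000  0010-0  1-1110  1001-1  101-10  11111-
Unchecked terms (primes): -01010, 0-1000, 00-000, 000011, 000110, 0010-0, 001101, 010010, 010111, 011011, 1-1110, 1001-1, 101-10, 111001, 11111-
Minterm coverage:
  m0 ⊆ 00-000 [E]
  m3 ⊆ 000011 [E]
  m6 ⊆ 000110 [E]
  m8 ⊆ 0-1000,00-000,0010-0
  m10 ⊆ -01010,0010-0
  m13 ⊆ 001101 [E]
  m18 ⊆ 010010 [E]
  m23 ⊆ 010111 [E]
  m24 ⊆ 0-1000 [E]
  m27 ⊆ 011011 [E]
  m37 ⊆ 1001-1 [E]
  m39 ⊆ 1001-1 [E]
  m42 ⊆ -01010,101-10
  m46 ⊆ 1-1110,101-10
  m57 ⊆ 111001 [E]
  m62 ⊆ 1-1110,11111-
  m63 ⊆ 11111- [E]
E = {0-1000, 00-000, 000011, 000110, 001101, 010010, 010111, 011011, 1001-1, 111001, 11111-}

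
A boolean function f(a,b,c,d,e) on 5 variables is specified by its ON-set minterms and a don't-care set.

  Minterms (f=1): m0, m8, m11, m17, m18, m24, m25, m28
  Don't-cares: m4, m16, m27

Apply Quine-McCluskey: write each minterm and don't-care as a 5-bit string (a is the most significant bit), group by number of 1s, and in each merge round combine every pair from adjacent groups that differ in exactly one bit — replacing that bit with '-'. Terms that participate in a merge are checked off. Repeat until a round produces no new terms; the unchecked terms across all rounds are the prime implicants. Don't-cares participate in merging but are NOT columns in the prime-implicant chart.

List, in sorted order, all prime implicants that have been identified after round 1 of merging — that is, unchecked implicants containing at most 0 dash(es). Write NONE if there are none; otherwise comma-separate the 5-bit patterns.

NONE

Round 0: 00000✓ 00100✓ 01000✓ 01011✓ 10000✓ 10001✓ 10010✓ 11000✓ 11001✓ 11011✓ 11100✓
Round 1: -0000✓ -1000✓ -1011 0-000✓ 00-00 1-000✓ 1-001✓ 100-0 1000-✓ 11-00 110-1 1100-✓
Round 2: --000 1-00-
PIs = {--000, -1011, 00-00, 1-00-, 100-0, 11-00, 110-1}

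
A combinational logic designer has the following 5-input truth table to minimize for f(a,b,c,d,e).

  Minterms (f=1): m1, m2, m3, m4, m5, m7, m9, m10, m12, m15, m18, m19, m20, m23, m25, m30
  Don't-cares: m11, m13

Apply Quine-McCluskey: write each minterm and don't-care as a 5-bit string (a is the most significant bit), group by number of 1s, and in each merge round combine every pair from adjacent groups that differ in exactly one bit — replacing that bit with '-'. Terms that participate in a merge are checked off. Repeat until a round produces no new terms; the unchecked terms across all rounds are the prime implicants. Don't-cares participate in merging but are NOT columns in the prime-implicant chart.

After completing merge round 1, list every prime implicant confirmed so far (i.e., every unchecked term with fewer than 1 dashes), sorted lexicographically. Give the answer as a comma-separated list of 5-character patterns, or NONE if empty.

11110

size-2^0 implicants → 00001(✓)  00010(✓)  00011(✓)  00100(✓)  00101(✓)  00111(✓)  01001(✓)  01010(✓)  01011(✓)  01100(✓)  01101(✓)  01111(✓)  10010(✓)  10011(✓)  10100(✓)  10111(✓)  11001(✓)  11110
size-2^1 implicants → -0010(✓)  -0011(✓)  -0100  -0111(✓)  -1001  0-001(✓)  0-010(✓)  0-011(✓)  0-100(✓)  0-101(✓)  0-111(✓)  00-01(✓)  00-11(✓)  000-1(✓)  0001-(✓)  001-1(✓)  0010-(✓)  01-01(✓)  01-11(✓)  010-1(✓)  0101-(✓)  011-1(✓)  0110-(✓)  10-11(✓)  1001-(✓)
size-2^2 implicants → -0-11  -001-  0--01(✓)  0--11(✓)  0-0-1(✓)  0-01-  0-1-1(✓)  0-10-  00--1(✓)  01--1(✓)
size-2^3 implicants → 0---1
Unchecked terms (primes): -0-11, -001-, -0100, -1001, 0---1, 0-01-, 0-10-, 11110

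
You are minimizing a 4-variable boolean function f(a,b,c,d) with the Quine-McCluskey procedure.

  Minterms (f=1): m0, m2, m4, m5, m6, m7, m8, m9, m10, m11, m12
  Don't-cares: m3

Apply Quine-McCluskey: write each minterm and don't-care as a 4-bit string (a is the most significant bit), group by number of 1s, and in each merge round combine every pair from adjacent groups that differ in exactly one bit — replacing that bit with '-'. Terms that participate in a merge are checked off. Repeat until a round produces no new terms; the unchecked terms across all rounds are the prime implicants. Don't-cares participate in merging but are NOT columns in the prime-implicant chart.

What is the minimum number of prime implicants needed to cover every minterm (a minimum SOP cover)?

4

[col 0] 0000*, 0010*, 0011*, 0100*, 0101*, 0110*, 0111*, 1000*, 1001*, 1010*, 1011*, 1100*
[col 1] -000*, -010*, -011*, -100*, 0-00*, 0-10*, 0-11*, 00-0*, 001-*, 01-0*, 01-1*, 010-*, 011-*, 1-00*, 10-0*, 10-1*, 100-*, 101-*
[col 2] --00, -0-0, -01-, 0--0, 0-1-, 01--, 10--
Prime implicants: --00, -0-0, -01-, 0--0, 0-1-, 01--, 10--
PI chart (minterm → PIs covering it):
  0 | --00,-0-0,0--0
  2 | -0-0,-01-,0--0,0-1-
  4 | --00,0--0,01--
  5 | 01--  (sole → essential)
  6 | 0--0,0-1-,01--
  7 | 0-1-,01--
  8 | --00,-0-0,10--
  9 | 10--  (sole → essential)
  10 | -0-0,-01-,10--
  11 | -01-,10--
  12 | --00  (sole → essential)
Essential prime implicants: --00, 01--, 10--
Petrick residual → -0-0
Minimum SOP uses 4 PIs: c'd' + b'd' + a'b + ab'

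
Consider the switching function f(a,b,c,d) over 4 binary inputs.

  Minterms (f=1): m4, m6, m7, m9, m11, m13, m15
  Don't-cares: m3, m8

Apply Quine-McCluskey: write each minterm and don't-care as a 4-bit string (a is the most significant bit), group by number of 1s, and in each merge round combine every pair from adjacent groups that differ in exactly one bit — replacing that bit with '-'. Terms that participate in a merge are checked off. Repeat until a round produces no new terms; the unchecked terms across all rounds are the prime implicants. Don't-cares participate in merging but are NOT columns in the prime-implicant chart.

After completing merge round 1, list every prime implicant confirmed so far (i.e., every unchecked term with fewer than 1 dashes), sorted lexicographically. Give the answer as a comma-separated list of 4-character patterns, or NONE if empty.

size-2^0 implicants → 0011(✓)  0100(✓)  0110(✓)  0111(✓)  1000(✓)  1001(✓)  1011(✓)  1101(✓)  1111(✓)
size-2^1 implicants → -011(✓)  -111(✓)  0-11(✓)  01-0  011-  1-01(✓)  1-11(✓)  10-1(✓)  100-  11-1(✓)
size-2^2 implicants → --11  1--1
Unchecked terms (primes): --11, 01-0, 011-, 1--1, 100-

NONE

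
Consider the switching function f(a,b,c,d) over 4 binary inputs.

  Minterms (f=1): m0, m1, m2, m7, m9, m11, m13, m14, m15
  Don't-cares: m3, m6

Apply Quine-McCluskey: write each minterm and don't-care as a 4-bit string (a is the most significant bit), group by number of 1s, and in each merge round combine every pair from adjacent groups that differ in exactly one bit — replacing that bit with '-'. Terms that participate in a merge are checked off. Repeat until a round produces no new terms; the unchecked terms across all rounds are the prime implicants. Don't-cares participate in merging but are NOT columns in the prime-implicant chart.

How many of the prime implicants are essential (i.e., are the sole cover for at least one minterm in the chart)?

3

Round 0: 0000✓ 0001✓ 0010✓ 0011✓ 0110✓ 0111✓ 1001✓ 1011✓ 1101✓ 1110✓ 1111✓
Round 1: -001✓ -011✓ -110✓ -111✓ 0-10✓ 0-11✓ 00-0✓ 00-1✓ 000-✓ 001-✓ 011-✓ 1-01✓ 1-11✓ 10-1✓ 11-1✓ 111-✓
Round 2: --11 -0-1 -11- 0-1- 00-- 1--1
PIs = {--11, -0-1, -11-, 0-1-, 00--, 1--1}
Coverage chart:
  m0: 00-- ←essential
  m1: -0-1,00--
  m2: 0-1-,00--
  m7: --11,-11-,0-1-
  m9: -0-1,1--1
  m11: --11,-0-1,1--1
  m13: 1--1 ←essential
  m14: -11- ←essential
  m15: --11,-11-,1--1
Essential: -11-, 00--, 1--1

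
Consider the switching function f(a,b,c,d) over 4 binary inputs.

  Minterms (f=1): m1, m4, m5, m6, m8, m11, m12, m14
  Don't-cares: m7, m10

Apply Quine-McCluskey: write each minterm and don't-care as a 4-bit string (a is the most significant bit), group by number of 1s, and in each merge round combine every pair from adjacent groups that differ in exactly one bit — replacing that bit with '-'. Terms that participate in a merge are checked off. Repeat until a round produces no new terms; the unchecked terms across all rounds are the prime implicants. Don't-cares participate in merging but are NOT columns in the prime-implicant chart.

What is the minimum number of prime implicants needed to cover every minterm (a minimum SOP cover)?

4

[col 0] 0001*, 0100*, 0101*, 0110*, 0111*, 1000*, 1010*, 1011*, 1100*, 1110*
[col 1] -100*, -110*, 0-01, 01-0*, 01-1*, 010-*, 011-*, 1-00*, 1-10*, 10-0*, 101-, 11-0*
[col 2] -1-0, 01--, 1--0
Prime implicants: -1-0, 0-01, 01--, 1--0, 101-
PI chart (minterm → PIs covering it):
  1 | 0-01  (sole → essential)
  4 | -1-0,01--
  5 | 0-01,01--
  6 | -1-0,01--
  8 | 1--0  (sole → essential)
  11 | 101-  (sole → essential)
  12 | -1-0,1--0
  14 | -1-0,1--0
Essential prime implicants: 0-01, 1--0, 101-
Petrick residual → -1-0
Minimum SOP uses 4 PIs: bd' + a'c'd + ad' + ab'c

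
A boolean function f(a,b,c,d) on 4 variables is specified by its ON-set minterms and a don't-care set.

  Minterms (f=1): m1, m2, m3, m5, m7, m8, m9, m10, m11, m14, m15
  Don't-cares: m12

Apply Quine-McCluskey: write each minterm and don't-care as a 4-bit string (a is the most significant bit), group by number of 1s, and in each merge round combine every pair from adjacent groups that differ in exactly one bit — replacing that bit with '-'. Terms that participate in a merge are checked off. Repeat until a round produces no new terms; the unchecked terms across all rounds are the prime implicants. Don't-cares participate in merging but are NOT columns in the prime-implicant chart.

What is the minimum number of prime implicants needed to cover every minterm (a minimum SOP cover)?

4

[col 0] 0001*, 0010*, 0011*, 0101*, 0111*, 1000*, 1001*, 1010*, 1011*, 1100*, 1110*, 1111*
[col 1] -001*, -010*, -011*, -111*, 0-01*, 0-11*, 00-1*, 001-*, 01-1*, 1-00*, 1-10*, 1-11*, 10-0*, 10-1*, 100-*, 101-*, 11-0*, 111-*
[col 2] --11, -0-1, -01-, 0--1, 1--0, 1-1-, 10--
Prime implicants: --11, -0-1, -01-, 0--1, 1--0, 1-1-, 10--
PI chart (minterm → PIs covering it):
  1 | -0-1,0--1
  2 | -01-  (sole → essential)
  3 | --11,-0-1,-01-,0--1
  5 | 0--1  (sole → essential)
  7 | --11,0--1
  8 | 1--0,10--
  9 | -0-1,10--
  10 | -01-,1--0,1-1-,10--
  11 | --11,-0-1,-01-,1-1-,10--
  14 | 1--0,1-1-
  15 | --11,1-1-
Essential prime implicants: -01-, 0--1
Petrick residual → 1-1-, 10--
Minimum SOP uses 4 PIs: b'c + a'd + ac + ab'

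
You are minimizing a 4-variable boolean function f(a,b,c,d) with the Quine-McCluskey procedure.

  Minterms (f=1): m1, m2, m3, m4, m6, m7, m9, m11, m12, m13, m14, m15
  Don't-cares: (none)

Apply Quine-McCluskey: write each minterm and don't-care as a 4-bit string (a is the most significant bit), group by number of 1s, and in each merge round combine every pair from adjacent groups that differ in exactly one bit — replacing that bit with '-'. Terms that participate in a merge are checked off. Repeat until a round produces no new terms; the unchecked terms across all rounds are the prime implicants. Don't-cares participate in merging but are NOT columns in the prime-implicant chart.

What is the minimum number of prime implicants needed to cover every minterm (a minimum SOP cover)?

[col 0] 0001*, 0010*, 0011*, 0100*, 0110*, 0111*, 1001*, 1011*, 1100*, 1101*, 1110*, 1111*
[col 1] -001*, -011*, -100*, -110*, -111*, 0-10*, 0-11*, 00-1*, 001-*, 01-0*, 011-*, 1-01*, 1-11*, 10-1*, 11-0*, 11-1*, 110-*, 111-*
[col 2] --11, -0-1, -1-0, -11-, 0-1-, 1--1, 11--
Prime implicants: --11, -0-1, -1-0, -11-, 0-1-, 1--1, 11--
PI chart (minterm → PIs covering it):
  1 | -0-1  (sole → essential)
  2 | 0-1-  (sole → essential)
  3 | --11,-0-1,0-1-
  4 | -1-0  (sole → essential)
  6 | -1-0,-11-,0-1-
  7 | --11,-11-,0-1-
  9 | -0-1,1--1
  11 | --11,-0-1,1--1
  12 | -1-0,11--
  13 | 1--1,11--
  14 | -1-0,-11-,11--
  15 | --11,-11-,1--1,11--
Essential prime implicants: -0-1, -1-0, 0-1-
Petrick residual → 1--1
Minimum SOP uses 4 PIs: b'd + bd' + a'c + ad

4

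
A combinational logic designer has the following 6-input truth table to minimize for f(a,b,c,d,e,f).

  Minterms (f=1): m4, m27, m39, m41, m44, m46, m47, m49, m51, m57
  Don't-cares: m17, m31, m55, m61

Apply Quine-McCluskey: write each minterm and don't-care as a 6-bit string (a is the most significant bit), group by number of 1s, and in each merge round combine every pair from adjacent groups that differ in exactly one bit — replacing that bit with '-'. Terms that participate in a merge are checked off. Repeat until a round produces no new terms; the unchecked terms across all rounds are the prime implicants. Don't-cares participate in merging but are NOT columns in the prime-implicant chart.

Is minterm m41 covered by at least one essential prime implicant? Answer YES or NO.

[col 0] 000100, 010001*, 011011*, 011111*, 100111*, 101001*, 101100*, 101110*, 101111*, 110001*, 110011*, 110111*, 111001*, 111101*
[col 1] -10001, 011-11, 1-0111, 1-1001, 10-111, 1011-0, 10111-, 11-001, 110-11, 1100-1, 111-01
Prime implicants: -10001, 000100, 011-11, 1-0111, 1-1001, 10-111, 1011-0, 10111-, 11-001, 110-11, 1100-1, 111-01
PI chart (minterm → PIs covering it):
  4 | 000100  (sole → essential)
  27 | 011-11  (sole → essential)
  39 | 1-0111,10-111
  41 | 1-1001  (sole → essential)
  44 | 1011-0  (sole → essential)
  46 | 1011-0,10111-
  47 | 10-111,10111-
  49 | -10001,11-001,1100-1
  51 | 110-11,1100-1
  57 | 1-1001,11-001,111-01
Essential prime implicants: 000100, 011-11, 1-1001, 1011-0

YES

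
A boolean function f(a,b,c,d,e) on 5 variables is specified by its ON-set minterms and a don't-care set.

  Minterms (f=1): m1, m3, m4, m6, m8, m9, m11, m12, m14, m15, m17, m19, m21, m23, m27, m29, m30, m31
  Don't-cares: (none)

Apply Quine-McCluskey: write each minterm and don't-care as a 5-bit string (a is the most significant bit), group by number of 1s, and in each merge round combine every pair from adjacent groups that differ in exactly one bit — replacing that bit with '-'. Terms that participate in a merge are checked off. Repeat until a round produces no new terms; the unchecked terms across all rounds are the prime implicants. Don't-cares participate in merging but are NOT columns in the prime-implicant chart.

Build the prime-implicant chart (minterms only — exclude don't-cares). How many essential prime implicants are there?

3

size-2^0 implicants → 00001(✓)  00011(✓)  00100(✓)  00110(✓)  01000(✓)  01001(✓)  01011(✓)  01100(✓)  01110(✓)  01111(✓)  10001(✓)  10011(✓)  10101(✓)  10111(✓)  11011(✓)  11101(✓)  11110(✓)  11111(✓)
size-2^1 implicants → -0001(✓)  -0011(✓)  -1011(✓)  -1110(✓)  -1111(✓)  0-001(✓)  0-011(✓)  0-100(✓)  0-110(✓)  000-1(✓)  001-0(✓)  01-00  01-11(✓)  010-1(✓)  0100-  011-0(✓)  0111-(✓)  1-011(✓)  1-101(✓)  1-111(✓)  10-01(✓)  10-11(✓)  100-1(✓)  101-1(✓)  11-11(✓)  111-1(✓)  1111-(✓)
size-2^2 implicants → --011  -00-1  -1-11  -111-  0-0-1  0-1-0  1--11  1-1-1  10--1
Unchecked terms (primes): --011, -00-1, -1-11, -111-, 0-0-1, 0-1-0, 01-00, 0100-, 1--11, 1-1-1, 10--1
Minterm coverage:
  m1 ⊆ -00-1,0-0-1
  m3 ⊆ --011,-00-1,0-0-1
  m4 ⊆ 0-1-0 [E]
  m6 ⊆ 0-1-0 [E]
  m8 ⊆ 01-00,0100-
  m9 ⊆ 0-0-1,0100-
  m11 ⊆ --011,-1-11,0-0-1
  m12 ⊆ 0-1-0,01-00
  m14 ⊆ -111-,0-1-0
  m15 ⊆ -1-11,-111-
  m17 ⊆ -00-1,10--1
  m19 ⊆ --011,-00-1,1--11,10--1
  m21 ⊆ 1-1-1,10--1
  m23 ⊆ 1--11,1-1-1,10--1
  m27 ⊆ --011,-1-11,1--11
  m29 ⊆ 1-1-1 [E]
  m30 ⊆ -111- [E]
  m31 ⊆ -1-11,-111-,1--11,1-1-1
E = {-111-, 0-1-0, 1-1-1}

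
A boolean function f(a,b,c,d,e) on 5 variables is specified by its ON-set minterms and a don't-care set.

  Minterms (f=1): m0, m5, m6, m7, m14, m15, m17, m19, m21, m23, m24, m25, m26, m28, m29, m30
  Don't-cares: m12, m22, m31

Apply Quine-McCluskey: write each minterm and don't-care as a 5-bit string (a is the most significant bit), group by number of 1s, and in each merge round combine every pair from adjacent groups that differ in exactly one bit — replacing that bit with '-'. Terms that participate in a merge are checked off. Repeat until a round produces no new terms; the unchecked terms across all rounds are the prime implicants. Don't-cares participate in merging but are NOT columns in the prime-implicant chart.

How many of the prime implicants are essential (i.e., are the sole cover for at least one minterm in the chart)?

Round 0: 00000 00101✓ 00110✓ 00111✓ 01100✓ 01110✓ 01111✓ 10001✓ 10011✓ 10101✓ 10110✓ 10111✓ 11000✓ 11001✓ 11010✓ 11100✓ 11101✓ 11110✓ 11111✓
Round 1: -0101✓ -0110✓ -0111✓ -1100✓ -1110✓ -1111✓ 0-110✓ 0-111✓ 001-1✓ 0011-✓ 011-0✓ 0111-✓ 1-001✓ 1-101✓ 1-110✓ 1-111✓ 10-01✓ 10-11✓ 100-1✓ 101-1✓ 1011-✓ 11-00✓ 11-01✓ 11-10✓ 110-0✓ 1100-✓ 111-0✓ 111-1✓ 1110-✓ 1111-✓
Round 2: --110✓ --111✓ -01-1 -011-✓ -11-0 -111-✓ 0-11-✓ 1--01 1-1-1 1-11-✓ 10--1 11--0 11-0- 111--
Round 3: --11-
PIs = {--11-, -01-1, -11-0, 00000, 1--01, 1-1-1, 10--1, 11--0, 11-0-, 111--}
Coverage chart:
  m0: 00000 ←essential
  m5: -01-1 ←essential
  m6: --11- ←essential
  m7: --11-,-01-1
  m14: --11-,-11-0
  m15: --11- ←essential
  m17: 1--01,10--1
  m19: 10--1 ←essential
  m21: -01-1,1--01,1-1-1,10--1
  m23: --11-,-01-1,1-1-1,10--1
  m24: 11--0,11-0-
  m25: 1--01,11-0-
  m26: 11--0 ←essential
  m28: -11-0,11--0,11-0-,111--
  m29: 1--01,1-1-1,11-0-,111--
  m30: --11-,-11-0,11--0,111--
Essential: --11-, -01-1, 00000, 10--1, 11--0

5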